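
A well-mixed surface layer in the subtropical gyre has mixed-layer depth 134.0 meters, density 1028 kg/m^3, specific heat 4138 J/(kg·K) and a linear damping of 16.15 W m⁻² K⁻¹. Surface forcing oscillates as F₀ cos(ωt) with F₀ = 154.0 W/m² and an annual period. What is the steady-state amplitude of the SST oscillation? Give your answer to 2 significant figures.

1.3 K

Areal heat capacity C = ρ c_p D = 1028 × 4138 × 134.0 = 5.70×10^8 J/(m²·K).
Angular frequency ω = 2π / T = 2π / 3.15×10^7 s = 1.99×10^-7 s⁻¹.
√((Cω)² + λ²) = √((114)² + 16.15²) = 115 W/(m²·K).
Amplitude A = F₀ / √((Cω)²+λ²) = 154.0 / 115 = 1.34 K.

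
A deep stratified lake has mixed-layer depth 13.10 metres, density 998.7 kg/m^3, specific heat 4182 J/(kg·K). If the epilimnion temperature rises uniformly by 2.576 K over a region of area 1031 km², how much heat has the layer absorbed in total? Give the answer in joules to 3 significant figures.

1.45×10^17 J

Areal heat capacity C = ρ c_p D = 998.7 × 4182 × 13.10 = 5.47×10^7 J/(m^2 K).
Heat per unit area: q = C ΔT = 5.47×10^7 × 2.576 = 1.41×10^8 J/m².
Total heat: Q = q × A = 1.41×10^8 × (1031 × 10⁶ m²) = 1.45×10^17 J.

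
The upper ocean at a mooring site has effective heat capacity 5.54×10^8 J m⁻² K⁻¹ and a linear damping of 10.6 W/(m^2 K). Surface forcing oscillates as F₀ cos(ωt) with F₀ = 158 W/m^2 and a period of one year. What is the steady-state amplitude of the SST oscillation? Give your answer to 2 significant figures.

1.4 K

Areal heat capacity C = 5.54×10^8 J m⁻² K⁻¹ (given).
Angular frequency ω = 2π / T = 2π / 3.15×10^7 s = 1.99×10^-7 s⁻¹.
√((Cω)² + λ²) = √((110)² + 10.6²) = 111 W/(m²·K).
Amplitude A = F₀ / √((Cω)²+λ²) = 158 / 111 = 1.42 K.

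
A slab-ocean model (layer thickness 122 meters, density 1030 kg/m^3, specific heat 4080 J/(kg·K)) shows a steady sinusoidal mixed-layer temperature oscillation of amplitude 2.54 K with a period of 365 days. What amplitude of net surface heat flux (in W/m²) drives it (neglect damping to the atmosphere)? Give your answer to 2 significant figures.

Areal heat capacity C = ρ c_p D = 1030 × 4080 × 122 = 5.13×10^8 J/(m²·K).
ω = 2π / 3.15×10^7 s = 1.99×10^-7 s⁻¹.
Cω = 5.13×10^8 × 1.99×10^-7 = 102 W/(m²·K).
F₀ = A × Cω = 2.54 × 102 = 259 W/m².

260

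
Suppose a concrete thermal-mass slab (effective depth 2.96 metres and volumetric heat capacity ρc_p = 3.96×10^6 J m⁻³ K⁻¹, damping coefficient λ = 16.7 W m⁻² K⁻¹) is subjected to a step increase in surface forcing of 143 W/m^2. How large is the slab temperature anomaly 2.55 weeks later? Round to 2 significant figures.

Areal heat capacity C = ρc_p × D = 3.96×10^6 × 2.96 = 1.17×10^7 J m⁻² K⁻¹.
τ = C / λ = 1.17×10^7 / 16.7 = 7.02×10^5 s.
Equilibrium anomaly ΔT_eq = F / λ = 143 / 16.7 = 8.56 K.
t = 2.55 weeks = 1.54×10^6 s, so t/τ = 2.20.
ΔT(t) = ΔT_eq (1 − e^(−t/τ)) = 8.56 × (1 − e^−2.20) = 7.61 K.

7.6 K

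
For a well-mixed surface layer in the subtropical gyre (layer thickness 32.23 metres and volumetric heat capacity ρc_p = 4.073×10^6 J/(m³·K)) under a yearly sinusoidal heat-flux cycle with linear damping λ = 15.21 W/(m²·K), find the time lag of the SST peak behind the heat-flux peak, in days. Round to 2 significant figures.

61 days

Areal heat capacity C = ρc_p × D = 4.073×10^6 × 32.23 = 1.31×10^8 J m⁻² K⁻¹.
ω = 2π / 3.15×10^7 s = 1.99×10^-7 s⁻¹.
Phase lag φ = arctan(Cω/λ) = arctan(26.2/15.21) = 1.04 rad.
Time lag = φ / ω = 1.04 / 1.99×10^-7 = 5.24×10^6 s = 60.7 days.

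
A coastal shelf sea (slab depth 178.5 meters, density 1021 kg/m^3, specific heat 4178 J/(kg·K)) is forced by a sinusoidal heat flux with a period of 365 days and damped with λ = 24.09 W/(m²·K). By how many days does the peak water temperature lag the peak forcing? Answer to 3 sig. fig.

Areal heat capacity C = ρ c_p D = 1021 × 4178 × 178.5 = 7.61×10^8 J/(m^2 K).
ω = 2π / 3.15×10^7 s = 1.99×10^-7 s⁻¹.
Phase lag φ = arctan(Cω/λ) = arctan(152/24.09) = 1.41 rad.
Time lag = φ / ω = 1.41 / 1.99×10^-7 = 7.09×10^6 s = 82.1 days.

82.1 days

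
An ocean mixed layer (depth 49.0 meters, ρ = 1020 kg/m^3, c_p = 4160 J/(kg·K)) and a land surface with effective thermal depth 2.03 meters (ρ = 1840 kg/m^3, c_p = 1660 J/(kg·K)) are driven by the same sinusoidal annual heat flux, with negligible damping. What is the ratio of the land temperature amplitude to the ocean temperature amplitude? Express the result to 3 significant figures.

C_ocean = 1020 × 4160 × 49.0 = 2.08×10^8 J/(m²·K).
C_land = 1840 × 1660 × 2.03 = 6.20×10^6 J/(m²·K).
Undamped amplitude ∝ 1/C, so A_land/A_ocean = C_ocean/C_land = 33.5.

33.5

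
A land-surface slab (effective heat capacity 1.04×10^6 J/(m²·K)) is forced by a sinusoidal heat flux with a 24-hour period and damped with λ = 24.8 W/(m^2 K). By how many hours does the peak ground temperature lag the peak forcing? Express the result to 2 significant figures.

Areal heat capacity C = 1.04×10^6 J/(m²·K) (given).
ω = 2π / 86400 s = 7.27×10^-5 s⁻¹.
Phase lag φ = arctan(Cω/λ) = arctan(75.6/24.8) = 1.25 rad.
Time lag = φ / ω = 1.25 / 7.27×10^-5 = 17200 s = 4.79 hours.

4.8 hours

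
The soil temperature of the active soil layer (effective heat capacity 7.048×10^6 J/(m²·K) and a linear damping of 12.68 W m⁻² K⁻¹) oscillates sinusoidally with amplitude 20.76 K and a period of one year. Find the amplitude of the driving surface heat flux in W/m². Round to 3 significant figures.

265

Areal heat capacity C = 7.048×10^6 J/(m²·K) (given).
ω = 2π / 3.15×10^7 s = 1.99×10^-7 s⁻¹.
√((Cω)² + λ²) = √((1.40)² + 12.68²) = 12.8 W/(m²·K).
F₀ = A × √((Cω)²+λ²) = 20.76 × 12.8 = 265 W/m².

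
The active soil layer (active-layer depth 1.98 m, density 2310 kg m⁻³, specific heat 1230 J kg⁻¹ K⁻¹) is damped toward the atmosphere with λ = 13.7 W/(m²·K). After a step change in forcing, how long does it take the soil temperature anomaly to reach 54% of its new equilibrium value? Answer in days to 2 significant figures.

Areal heat capacity C = ρ c_p D = 2310 × 1230 × 1.98 = 5.63×10^6 J m⁻² K⁻¹.
τ = C / λ = 5.63×10^6 / 13.7 = 4.11×10^5 s.
Fraction reached: 1 − e^(−t/τ) = 0.54 ⇒ t = −τ ln(1 − 0.54) = τ × 0.777.
t = 3.19×10^5 s = 3.69 days.

3.7 days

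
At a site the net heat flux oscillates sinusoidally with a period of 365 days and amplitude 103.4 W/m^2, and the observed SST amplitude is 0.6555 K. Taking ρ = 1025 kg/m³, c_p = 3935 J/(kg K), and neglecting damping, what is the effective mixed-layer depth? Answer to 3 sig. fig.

ω = 2π / 3.15×10^7 s = 1.99×10^-7 s⁻¹.
Required C = F₀ / (A ω) = 103.4 / (0.6555 × 1.99×10^-7) = 7.92×10^8 J/(m²·K).
D = C / (ρ c_p) = 7.92×10^8 / (1025 × 3935) = 196 m.

196 m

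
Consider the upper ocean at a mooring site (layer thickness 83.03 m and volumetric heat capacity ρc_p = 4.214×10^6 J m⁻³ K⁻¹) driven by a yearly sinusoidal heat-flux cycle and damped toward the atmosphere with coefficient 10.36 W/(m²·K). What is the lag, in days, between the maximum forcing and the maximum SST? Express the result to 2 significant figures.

83 days

Areal heat capacity C = ρc_p × D = 4.214×10^6 × 83.03 = 3.50×10^8 J m⁻² K⁻¹.
ω = 2π / 3.15×10^7 s = 1.99×10^-7 s⁻¹.
Phase lag φ = arctan(Cω/λ) = arctan(69.7/10.36) = 1.42 rad.
Time lag = φ / ω = 1.42 / 1.99×10^-7 = 7.14×10^6 s = 82.7 days.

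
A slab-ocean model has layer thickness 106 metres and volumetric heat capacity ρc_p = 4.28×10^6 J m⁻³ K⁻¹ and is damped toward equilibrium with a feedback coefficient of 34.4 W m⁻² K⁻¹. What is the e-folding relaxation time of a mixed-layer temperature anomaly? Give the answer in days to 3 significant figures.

153 days

Areal heat capacity C = ρc_p × D = 4.28×10^6 × 106 = 4.54×10^8 J m⁻² K⁻¹.
Relaxation time τ = C / λ = 4.54×10^8 / 34.4 = 1.32×10^7 s.
In days: 1.32×10^7 s / (86400 s/day) = 153 days.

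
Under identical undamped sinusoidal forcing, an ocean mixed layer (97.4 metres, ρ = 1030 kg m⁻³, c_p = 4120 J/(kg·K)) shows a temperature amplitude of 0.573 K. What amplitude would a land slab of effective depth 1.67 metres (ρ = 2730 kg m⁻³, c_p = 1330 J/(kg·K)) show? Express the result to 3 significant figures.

C_ocean = 4.13×10^8 J/(m²·K); C_land = 6.06×10^6 J/(m²·K).
A ∝ 1/C ⇒ A_land = A_ocean × C_ocean/C_land = 0.573 × 68.2 = 39.1 K.

39.1 K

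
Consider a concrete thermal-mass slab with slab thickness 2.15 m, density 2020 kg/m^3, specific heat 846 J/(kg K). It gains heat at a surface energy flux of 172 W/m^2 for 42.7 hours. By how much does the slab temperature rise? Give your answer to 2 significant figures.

7.2 K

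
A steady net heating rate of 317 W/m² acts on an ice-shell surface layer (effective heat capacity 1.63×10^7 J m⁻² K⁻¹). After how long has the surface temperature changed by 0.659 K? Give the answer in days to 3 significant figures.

0.392 days

Areal heat capacity C = 1.63×10^7 J m⁻² K⁻¹ (given).
Time required: Δt = C ΔT / F = 1.63×10^7 × 0.659 / 317 = 33900 s.
In days: 33900 s / (86400 s/day) = 0.392 days.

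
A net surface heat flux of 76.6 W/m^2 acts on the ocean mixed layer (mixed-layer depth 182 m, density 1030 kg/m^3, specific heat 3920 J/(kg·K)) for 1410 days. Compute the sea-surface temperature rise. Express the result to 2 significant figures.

Areal heat capacity C = ρ c_p D = 1030 × 3920 × 182 = 7.35×10^8 J/(m²·K).
Net heat input Q = F Δt = 76.6 × (1410 days × 86400 s/day) = 9.33×10^9 J/m².
ΔT = Q / C = 9.33×10^9 / 7.35×10^8 = 12.7 K.

13 K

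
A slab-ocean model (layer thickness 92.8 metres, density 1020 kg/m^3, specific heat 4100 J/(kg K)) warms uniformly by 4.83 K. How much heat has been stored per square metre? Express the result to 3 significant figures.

1.87×10^9

Areal heat capacity C = ρ c_p D = 1020 × 4100 × 92.8 = 3.88×10^8 J m⁻² K⁻¹.
ΔQ = C ΔT = 3.88×10^8 × 4.83 = 1.87×10^9 J/m².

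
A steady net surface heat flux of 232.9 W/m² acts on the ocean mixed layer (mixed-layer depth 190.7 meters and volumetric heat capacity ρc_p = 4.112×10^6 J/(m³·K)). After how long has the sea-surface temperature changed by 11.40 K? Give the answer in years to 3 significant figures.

Areal heat capacity C = ρc_p × D = 4.112×10^6 × 190.7 = 7.84×10^8 J m⁻² K⁻¹.
Time required: Δt = C ΔT / F = 7.84×10^8 × 11.40 / 232.9 = 3.84×10^7 s.
In years: 3.84×10^7 s / (3.156×10^7 s/year) = 1.22 years.

1.22 years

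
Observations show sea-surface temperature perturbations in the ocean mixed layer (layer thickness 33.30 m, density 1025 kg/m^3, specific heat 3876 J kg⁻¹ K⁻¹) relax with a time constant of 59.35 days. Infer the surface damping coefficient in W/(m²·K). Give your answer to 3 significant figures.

25.8

Areal heat capacity C = ρ c_p D = 1025 × 3876 × 33.30 = 1.32×10^8 J/(m²·K).
τ = 59.35 days = 5.13×10^6 s.
λ = C / τ = 1.32×10^8 / 5.13×10^6 = 25.8 W/(m²·K).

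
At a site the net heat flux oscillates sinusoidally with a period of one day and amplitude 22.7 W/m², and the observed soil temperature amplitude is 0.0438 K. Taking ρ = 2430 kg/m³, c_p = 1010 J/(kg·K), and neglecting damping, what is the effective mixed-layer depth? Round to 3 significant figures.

ω = 2π / 86400 s = 7.27×10^-5 s⁻¹.
Required C = F₀ / (A ω) = 22.7 / (0.0438 × 7.27×10^-5) = 7.13×10^6 J/(m²·K).
D = C / (ρ c_p) = 7.13×10^6 / (2430 × 1010) = 2.90 m.

2.90 m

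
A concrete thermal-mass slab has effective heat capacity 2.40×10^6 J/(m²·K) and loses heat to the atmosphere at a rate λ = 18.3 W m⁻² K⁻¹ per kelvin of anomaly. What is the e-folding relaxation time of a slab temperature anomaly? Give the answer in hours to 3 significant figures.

Areal heat capacity C = 2.40×10^6 J/(m²·K) (given).
Relaxation time τ = C / λ = 2.40×10^6 / 18.3 = 1.31×10^5 s.
In hours: 1.31×10^5 s / (3600 s/hour) = 36.4 hours.

36.4 hours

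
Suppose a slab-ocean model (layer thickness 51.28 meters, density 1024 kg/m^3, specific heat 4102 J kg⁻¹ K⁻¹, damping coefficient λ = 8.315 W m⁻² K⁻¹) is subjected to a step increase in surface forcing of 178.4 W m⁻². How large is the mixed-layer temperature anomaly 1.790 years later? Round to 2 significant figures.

19 K

Areal heat capacity C = ρ c_p D = 1024 × 4102 × 51.28 = 2.15×10^8 J/(m^2 K).
τ = C / λ = 2.15×10^8 / 8.315 = 2.59×10^7 s.
Equilibrium anomaly ΔT_eq = F / λ = 178.4 / 8.315 = 21.5 K.
t = 1.790 years = 5.65×10^7 s, so t/τ = 2.18.
ΔT(t) = ΔT_eq (1 − e^(−t/τ)) = 21.5 × (1 − e^−2.18) = 19.0 K.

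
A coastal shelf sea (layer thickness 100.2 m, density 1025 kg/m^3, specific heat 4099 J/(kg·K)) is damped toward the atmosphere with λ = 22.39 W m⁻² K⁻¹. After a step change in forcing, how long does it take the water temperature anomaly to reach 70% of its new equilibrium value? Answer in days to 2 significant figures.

260 days

Areal heat capacity C = ρ c_p D = 1025 × 4099 × 100.2 = 4.21×10^8 J/(m^2 K).
τ = C / λ = 4.21×10^8 / 22.39 = 1.88×10^7 s.
Fraction reached: 1 − e^(−t/τ) = 0.70 ⇒ t = −τ ln(1 − 0.70) = τ × 1.20.
t = 2.26×10^7 s = 262 days.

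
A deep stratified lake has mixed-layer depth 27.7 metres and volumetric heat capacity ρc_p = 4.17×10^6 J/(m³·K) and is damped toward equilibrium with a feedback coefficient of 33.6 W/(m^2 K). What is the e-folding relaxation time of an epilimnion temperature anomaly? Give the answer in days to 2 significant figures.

40 days

Areal heat capacity C = ρc_p × D = 4.17×10^6 × 27.7 = 1.16×10^8 J/(m^2 K).
Relaxation time τ = C / λ = 1.16×10^8 / 33.6 = 3.44×10^6 s.
In days: 3.44×10^6 s / (86400 s/day) = 39.8 days.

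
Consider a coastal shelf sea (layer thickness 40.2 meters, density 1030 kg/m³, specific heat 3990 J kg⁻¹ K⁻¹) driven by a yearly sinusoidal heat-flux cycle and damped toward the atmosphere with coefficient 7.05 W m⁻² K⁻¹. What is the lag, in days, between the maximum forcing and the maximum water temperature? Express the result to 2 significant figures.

79 days

Areal heat capacity C = ρ c_p D = 1030 × 3990 × 40.2 = 1.65×10^8 J m⁻² K⁻¹.
ω = 2π / 3.15×10^7 s = 1.99×10^-7 s⁻¹.
Phase lag φ = arctan(Cω/λ) = arctan(32.9/7.05) = 1.36 rad.
Time lag = φ / ω = 1.36 / 1.99×10^-7 = 6.83×10^6 s = 79.0 days.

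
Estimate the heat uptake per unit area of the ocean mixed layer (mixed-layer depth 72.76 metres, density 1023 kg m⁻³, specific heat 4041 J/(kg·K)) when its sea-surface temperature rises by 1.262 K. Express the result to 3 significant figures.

3.80×10^8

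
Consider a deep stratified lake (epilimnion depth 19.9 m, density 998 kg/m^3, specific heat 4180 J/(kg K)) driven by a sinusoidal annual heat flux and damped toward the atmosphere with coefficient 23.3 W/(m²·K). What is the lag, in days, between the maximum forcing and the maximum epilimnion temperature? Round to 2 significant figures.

36 days

Areal heat capacity C = ρ c_p D = 998 × 4180 × 19.9 = 8.30×10^7 J/(m^2 K).
ω = 2π / 3.15×10^7 s = 1.99×10^-7 s⁻¹.
Phase lag φ = arctan(Cω/λ) = arctan(16.5/23.3) = 0.617 rad.
Time lag = φ / ω = 0.617 / 1.99×10^-7 = 3.10×10^6 s = 35.9 days.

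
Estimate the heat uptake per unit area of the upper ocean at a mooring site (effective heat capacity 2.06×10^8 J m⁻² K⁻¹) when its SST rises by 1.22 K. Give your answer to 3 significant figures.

2.51×10^8

Areal heat capacity C = 2.06×10^8 J m⁻² K⁻¹ (given).
ΔQ = C ΔT = 2.06×10^8 × 1.22 = 2.51×10^8 J/m².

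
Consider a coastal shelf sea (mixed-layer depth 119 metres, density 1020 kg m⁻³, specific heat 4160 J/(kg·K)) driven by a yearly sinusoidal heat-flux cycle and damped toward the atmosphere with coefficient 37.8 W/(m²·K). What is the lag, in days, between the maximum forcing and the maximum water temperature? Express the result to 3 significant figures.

70.4 days

Areal heat capacity C = ρ c_p D = 1020 × 4160 × 119 = 5.05×10^8 J/(m²·K).
ω = 2π / 3.15×10^7 s = 1.99×10^-7 s⁻¹.
Phase lag φ = arctan(Cω/λ) = arctan(101/37.8) = 1.21 rad.
Time lag = φ / ω = 1.21 / 1.99×10^-7 = 6.08×10^6 s = 70.4 days.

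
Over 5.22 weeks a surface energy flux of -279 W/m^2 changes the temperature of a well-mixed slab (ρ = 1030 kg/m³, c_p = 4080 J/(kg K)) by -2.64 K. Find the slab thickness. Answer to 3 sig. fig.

Heat input Q = F Δt = -279 × 3.16×10^6 s = -8.81×10^8 J/m².
Required areal heat capacity C = Q / ΔT = 3.34×10^8 J/(m²·K).
Depth D = C / (ρ c_p) = 3.34×10^8 / (1030 × 4080) = 79.4 m.

79.4 m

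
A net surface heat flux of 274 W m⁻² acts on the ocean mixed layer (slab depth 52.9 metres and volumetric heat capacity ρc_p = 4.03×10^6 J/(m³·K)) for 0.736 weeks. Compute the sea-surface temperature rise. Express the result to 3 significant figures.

0.572 K

Areal heat capacity C = ρc_p × D = 4.03×10^6 × 52.9 = 2.13×10^8 J/(m²·K).
Net heat input Q = F Δt = 274 × (0.736 weeks × 6.048×10^5 s/week) = 1.22×10^8 J/m².
ΔT = Q / C = 1.22×10^8 / 2.13×10^8 = 0.572 K.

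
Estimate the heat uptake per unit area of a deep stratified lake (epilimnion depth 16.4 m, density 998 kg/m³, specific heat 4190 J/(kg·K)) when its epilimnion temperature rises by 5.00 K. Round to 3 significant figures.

3.43×10^8

Areal heat capacity C = ρ c_p D = 998 × 4190 × 16.4 = 6.86×10^7 J/(m^2 K).
ΔQ = C ΔT = 6.86×10^7 × 5.00 = 3.43×10^8 J/m².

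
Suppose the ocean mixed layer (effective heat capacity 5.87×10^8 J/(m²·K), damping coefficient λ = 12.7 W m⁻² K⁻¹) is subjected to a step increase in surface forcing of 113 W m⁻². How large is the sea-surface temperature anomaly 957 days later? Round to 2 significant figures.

7.4 K

Areal heat capacity C = 5.87×10^8 J/(m²·K) (given).
τ = C / λ = 5.87×10^8 / 12.7 = 4.62×10^7 s.
Equilibrium anomaly ΔT_eq = F / λ = 113 / 12.7 = 8.90 K.
t = 957 days = 8.27×10^7 s, so t/τ = 1.79.
ΔT(t) = ΔT_eq (1 − e^(−t/τ)) = 8.90 × (1 − e^−1.79) = 7.41 K.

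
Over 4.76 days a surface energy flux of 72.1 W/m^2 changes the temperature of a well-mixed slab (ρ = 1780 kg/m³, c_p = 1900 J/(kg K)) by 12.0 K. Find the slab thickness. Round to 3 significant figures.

0.731 m

Heat input Q = F Δt = 72.1 × 4.11×10^5 s = 2.97×10^7 J/m².
Required areal heat capacity C = Q / ΔT = 2.47×10^6 J/(m²·K).
Depth D = C / (ρ c_p) = 2.47×10^6 / (1780 × 1900) = 0.731 m.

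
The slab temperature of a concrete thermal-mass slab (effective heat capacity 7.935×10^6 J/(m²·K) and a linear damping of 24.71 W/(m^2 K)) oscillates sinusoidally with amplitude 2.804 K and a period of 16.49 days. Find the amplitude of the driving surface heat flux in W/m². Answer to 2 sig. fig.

120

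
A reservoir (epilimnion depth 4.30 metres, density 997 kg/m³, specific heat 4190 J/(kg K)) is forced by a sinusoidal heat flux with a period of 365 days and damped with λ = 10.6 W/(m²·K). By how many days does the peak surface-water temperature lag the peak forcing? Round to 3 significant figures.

18.9 days

Areal heat capacity C = ρ c_p D = 997 × 4190 × 4.30 = 1.80×10^7 J/(m^2 K).
ω = 2π / 3.15×10^7 s = 1.99×10^-7 s⁻¹.
Phase lag φ = arctan(Cω/λ) = arctan(3.58/10.6) = 0.326 rad.
Time lag = φ / ω = 0.326 / 1.99×10^-7 = 1.63×10^6 s = 18.9 days.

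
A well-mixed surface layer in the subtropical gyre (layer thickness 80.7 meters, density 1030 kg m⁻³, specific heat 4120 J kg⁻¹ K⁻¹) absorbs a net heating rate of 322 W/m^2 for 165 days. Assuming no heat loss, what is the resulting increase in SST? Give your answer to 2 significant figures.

13 K

Areal heat capacity C = ρ c_p D = 1030 × 4120 × 80.7 = 3.42×10^8 J/(m^2 K).
Net heat input Q = F Δt = 322 × (165 days × 86400 s/day) = 4.59×10^9 J/m².
ΔT = Q / C = 4.59×10^9 / 3.42×10^8 = 13.4 K.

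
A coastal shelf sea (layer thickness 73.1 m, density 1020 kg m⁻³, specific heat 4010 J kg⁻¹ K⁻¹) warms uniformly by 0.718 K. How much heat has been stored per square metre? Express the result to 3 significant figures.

2.15×10^8

Areal heat capacity C = ρ c_p D = 1020 × 4010 × 73.1 = 2.99×10^8 J/(m^2 K).
ΔQ = C ΔT = 2.99×10^8 × 0.718 = 2.15×10^8 J/m².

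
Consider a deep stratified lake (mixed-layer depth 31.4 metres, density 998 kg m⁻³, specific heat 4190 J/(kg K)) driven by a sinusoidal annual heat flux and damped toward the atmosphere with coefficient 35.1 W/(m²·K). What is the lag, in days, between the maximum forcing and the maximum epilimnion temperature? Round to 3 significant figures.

Areal heat capacity C = ρ c_p D = 998 × 4190 × 31.4 = 1.31×10^8 J m⁻² K⁻¹.
ω = 2π / 3.15×10^7 s = 1.99×10^-7 s⁻¹.
Phase lag φ = arctan(Cω/λ) = arctan(26.2/35.1) = 0.640 rad.
Time lag = φ / ω = 0.640 / 1.99×10^-7 = 3.21×10^6 s = 37.2 days.

37.2 days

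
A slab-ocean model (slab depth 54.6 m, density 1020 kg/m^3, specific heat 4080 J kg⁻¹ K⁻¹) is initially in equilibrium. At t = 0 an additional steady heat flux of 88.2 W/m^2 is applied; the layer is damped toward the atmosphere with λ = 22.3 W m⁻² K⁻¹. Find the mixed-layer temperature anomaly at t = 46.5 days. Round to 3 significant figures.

1.29 K

Areal heat capacity C = ρ c_p D = 1020 × 4080 × 54.6 = 2.27×10^8 J/(m^2 K).
τ = C / λ = 2.27×10^8 / 22.3 = 1.02×10^7 s.
Equilibrium anomaly ΔT_eq = F / λ = 88.2 / 22.3 = 3.96 K.
t = 46.5 days = 4.02×10^6 s, so t/τ = 0.394.
ΔT(t) = ΔT_eq (1 − e^(−t/τ)) = 3.96 × (1 − e^−0.394) = 1.29 K.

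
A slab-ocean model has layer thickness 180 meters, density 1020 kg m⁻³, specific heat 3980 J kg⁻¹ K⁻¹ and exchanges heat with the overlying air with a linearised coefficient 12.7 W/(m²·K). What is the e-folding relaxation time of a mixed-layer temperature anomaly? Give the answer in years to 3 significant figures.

1.82 years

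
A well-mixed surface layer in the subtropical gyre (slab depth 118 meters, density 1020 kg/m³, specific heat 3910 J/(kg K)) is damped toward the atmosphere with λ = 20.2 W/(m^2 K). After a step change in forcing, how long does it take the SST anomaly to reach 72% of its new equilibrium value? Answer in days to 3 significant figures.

343 days

Areal heat capacity C = ρ c_p D = 1020 × 3910 × 118 = 4.71×10^8 J/(m^2 K).
τ = C / λ = 4.71×10^8 / 20.2 = 2.33×10^7 s.
Fraction reached: 1 − e^(−t/τ) = 0.72 ⇒ t = −τ ln(1 − 0.72) = τ × 1.27.
t = 2.97×10^7 s = 343 days.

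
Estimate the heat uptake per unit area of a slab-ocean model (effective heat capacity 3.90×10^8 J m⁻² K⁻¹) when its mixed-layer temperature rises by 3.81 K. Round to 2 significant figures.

1.5×10^9

Areal heat capacity C = 3.90×10^8 J m⁻² K⁻¹ (given).
ΔQ = C ΔT = 3.90×10^8 × 3.81 = 1.49×10^9 J/m².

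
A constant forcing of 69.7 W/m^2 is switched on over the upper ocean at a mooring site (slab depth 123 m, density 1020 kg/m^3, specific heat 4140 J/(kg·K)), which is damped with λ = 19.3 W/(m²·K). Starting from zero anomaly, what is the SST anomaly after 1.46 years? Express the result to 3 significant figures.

Areal heat capacity C = ρ c_p D = 1020 × 4140 × 123 = 5.19×10^8 J m⁻² K⁻¹.
τ = C / λ = 5.19×10^8 / 19.3 = 2.69×10^7 s.
Equilibrium anomaly ΔT_eq = F / λ = 69.7 / 19.3 = 3.61 K.
t = 1.46 years = 4.61×10^7 s, so t/τ = 1.71.
ΔT(t) = ΔT_eq (1 − e^(−t/τ)) = 3.61 × (1 − e^−1.71) = 2.96 K.

2.96 K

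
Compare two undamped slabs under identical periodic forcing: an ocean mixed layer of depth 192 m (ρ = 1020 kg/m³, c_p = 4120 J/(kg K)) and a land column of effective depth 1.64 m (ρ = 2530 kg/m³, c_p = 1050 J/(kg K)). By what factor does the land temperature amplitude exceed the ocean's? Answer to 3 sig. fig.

185

C_ocean = 1020 × 4120 × 192 = 8.07×10^8 J/(m²·K).
C_land = 2530 × 1050 × 1.64 = 4.36×10^6 J/(m²·K).
Undamped amplitude ∝ 1/C, so A_land/A_ocean = C_ocean/C_land = 185.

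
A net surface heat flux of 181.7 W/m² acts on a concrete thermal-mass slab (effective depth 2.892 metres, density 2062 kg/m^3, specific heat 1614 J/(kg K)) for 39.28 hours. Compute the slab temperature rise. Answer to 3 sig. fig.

2.67 K

Areal heat capacity C = ρ c_p D = 2062 × 1614 × 2.892 = 9.62×10^6 J/(m^2 K).
Net heat input Q = F Δt = 181.7 × (39.28 hours × 3600 s/hour) = 2.57×10^7 J/m².
ΔT = Q / C = 2.57×10^7 / 9.62×10^6 = 2.67 K.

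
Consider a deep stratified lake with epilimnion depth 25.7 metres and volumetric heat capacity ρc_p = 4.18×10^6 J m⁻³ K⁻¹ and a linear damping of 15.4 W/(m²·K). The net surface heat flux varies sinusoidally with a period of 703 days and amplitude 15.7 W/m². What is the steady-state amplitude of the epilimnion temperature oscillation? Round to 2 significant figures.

0.83 K

Areal heat capacity C = ρc_p × D = 4.18×10^6 × 25.7 = 1.07×10^8 J/(m^2 K).
Angular frequency ω = 2π / T = 2π / 6.07×10^7 s = 1.03×10^-7 s⁻¹.
√((Cω)² + λ²) = √((11.1)² + 15.4²) = 19.0 W/(m²·K).
Amplitude A = F₀ / √((Cω)²+λ²) = 15.7 / 19.0 = 0.827 K.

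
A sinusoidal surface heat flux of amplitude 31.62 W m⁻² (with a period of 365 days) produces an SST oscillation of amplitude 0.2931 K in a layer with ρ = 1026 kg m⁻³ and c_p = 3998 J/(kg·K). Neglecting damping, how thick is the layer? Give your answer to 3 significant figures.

ω = 2π / 3.15×10^7 s = 1.99×10^-7 s⁻¹.
Required C = F₀ / (A ω) = 31.62 / (0.2931 × 1.99×10^-7) = 5.41×10^8 J/(m²·K).
D = C / (ρ c_p) = 5.41×10^8 / (1026 × 3998) = 132 m.

132 m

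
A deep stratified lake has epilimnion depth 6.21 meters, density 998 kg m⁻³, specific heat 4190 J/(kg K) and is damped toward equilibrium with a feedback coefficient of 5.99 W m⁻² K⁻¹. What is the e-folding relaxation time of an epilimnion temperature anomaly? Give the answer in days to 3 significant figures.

Areal heat capacity C = ρ c_p D = 998 × 4190 × 6.21 = 2.60×10^7 J m⁻² K⁻¹.
Relaxation time τ = C / λ = 2.60×10^7 / 5.99 = 4.34×10^6 s.
In days: 4.34×10^6 s / (86400 s/day) = 50.2 days.

50.2 days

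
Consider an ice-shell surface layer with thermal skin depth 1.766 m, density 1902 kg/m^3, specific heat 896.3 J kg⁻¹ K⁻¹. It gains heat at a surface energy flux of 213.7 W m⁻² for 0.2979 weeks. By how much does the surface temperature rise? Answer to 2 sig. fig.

13 K

Areal heat capacity C = ρ c_p D = 1902 × 896.3 × 1.766 = 3.01×10^6 J m⁻² K⁻¹.
Net heat input Q = F Δt = 213.7 × (0.2979 weeks × 6.048×10^5 s/week) = 3.85×10^7 J/m².
ΔT = Q / C = 3.85×10^7 / 3.01×10^6 = 12.8 K.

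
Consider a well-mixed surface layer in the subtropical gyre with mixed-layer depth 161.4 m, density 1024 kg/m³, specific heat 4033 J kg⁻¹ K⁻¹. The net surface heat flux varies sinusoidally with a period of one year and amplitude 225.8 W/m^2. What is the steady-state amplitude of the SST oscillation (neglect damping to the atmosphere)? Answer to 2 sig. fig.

Areal heat capacity C = ρ c_p D = 1024 × 4033 × 161.4 = 6.67×10^8 J/(m^2 K).
Angular frequency ω = 2π / T = 2π / 3.15×10^7 s = 1.99×10^-7 s⁻¹.
Cω = 6.67×10^8 × 1.99×10^-7 = 133 W/(m²·K).
Amplitude A = F₀ / (Cω) = 225.8 / 133 = 1.70 K.

1.7 K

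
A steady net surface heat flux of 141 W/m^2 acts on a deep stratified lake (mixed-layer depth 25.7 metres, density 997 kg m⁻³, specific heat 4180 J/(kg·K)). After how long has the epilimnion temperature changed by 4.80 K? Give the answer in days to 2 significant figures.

42 days

Areal heat capacity C = ρ c_p D = 997 × 4180 × 25.7 = 1.07×10^8 J/(m^2 K).
Time required: Δt = C ΔT / F = 1.07×10^8 × 4.80 / 141 = 3.65×10^6 s.
In days: 3.65×10^6 s / (86400 s/day) = 42.2 days.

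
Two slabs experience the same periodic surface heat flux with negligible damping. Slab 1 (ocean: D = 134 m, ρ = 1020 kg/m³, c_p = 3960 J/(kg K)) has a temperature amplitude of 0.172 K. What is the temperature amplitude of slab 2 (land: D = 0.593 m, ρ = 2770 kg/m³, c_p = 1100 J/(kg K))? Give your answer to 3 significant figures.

C_ocean = 5.41×10^8 J/(m²·K); C_land = 1.81×10^6 J/(m²·K).
A ∝ 1/C ⇒ A_land = A_ocean × C_ocean/C_land = 0.172 × 300 = 51.5 K.

51.5 K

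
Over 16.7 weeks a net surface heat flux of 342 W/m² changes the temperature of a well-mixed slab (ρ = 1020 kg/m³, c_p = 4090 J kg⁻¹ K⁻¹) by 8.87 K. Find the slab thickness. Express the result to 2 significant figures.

93 m

Heat input Q = F Δt = 342 × 1.01×10^7 s = 3.45×10^9 J/m².
Required areal heat capacity C = Q / ΔT = 3.89×10^8 J/(m²·K).
Depth D = C / (ρ c_p) = 3.89×10^8 / (1020 × 4090) = 93.3 m.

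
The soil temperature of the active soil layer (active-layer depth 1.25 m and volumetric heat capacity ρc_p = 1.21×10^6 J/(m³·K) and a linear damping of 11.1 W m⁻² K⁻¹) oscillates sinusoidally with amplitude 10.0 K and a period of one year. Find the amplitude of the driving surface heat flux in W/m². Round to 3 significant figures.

111

Areal heat capacity C = ρc_p × D = 1.21×10^6 × 1.25 = 1.51×10^6 J/(m²·K).
ω = 2π / 3.15×10^7 s = 1.99×10^-7 s⁻¹.
√((Cω)² + λ²) = √((0.301)² + 11.1²) = 11.1 W/(m²·K).
F₀ = A × √((Cω)²+λ²) = 10.0 × 11.1 = 111 W/m².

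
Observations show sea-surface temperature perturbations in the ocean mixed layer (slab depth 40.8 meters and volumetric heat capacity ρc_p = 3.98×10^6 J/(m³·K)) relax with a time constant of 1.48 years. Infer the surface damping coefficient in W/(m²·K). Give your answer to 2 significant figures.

Areal heat capacity C = ρc_p × D = 3.98×10^6 × 40.8 = 1.62×10^8 J/(m²·K).
τ = 1.48 years = 4.67×10^7 s.
λ = C / τ = 1.62×10^8 / 4.67×10^7 = 3.48 W/(m²·K).

3.5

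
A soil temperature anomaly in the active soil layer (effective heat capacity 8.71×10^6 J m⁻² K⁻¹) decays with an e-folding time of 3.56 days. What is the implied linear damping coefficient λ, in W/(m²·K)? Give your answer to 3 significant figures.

28.3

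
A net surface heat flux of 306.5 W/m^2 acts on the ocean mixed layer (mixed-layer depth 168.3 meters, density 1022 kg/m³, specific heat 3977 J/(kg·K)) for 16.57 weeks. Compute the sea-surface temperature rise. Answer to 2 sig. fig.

4.5 K

Areal heat capacity C = ρ c_p D = 1022 × 3977 × 168.3 = 6.84×10^8 J/(m²·K).
Net heat input Q = F Δt = 306.5 × (16.57 weeks × 6.048×10^5 s/week) = 3.07×10^9 J/m².
ΔT = Q / C = 3.07×10^9 / 6.84×10^8 = 4.49 K.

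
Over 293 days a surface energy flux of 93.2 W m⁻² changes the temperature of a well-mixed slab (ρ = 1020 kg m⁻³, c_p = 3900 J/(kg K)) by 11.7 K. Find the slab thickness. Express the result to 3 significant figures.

50.7 m

Heat input Q = F Δt = 93.2 × 2.53×10^7 s = 2.36×10^9 J/m².
Required areal heat capacity C = Q / ΔT = 2.02×10^8 J/(m²·K).
Depth D = C / (ρ c_p) = 2.02×10^8 / (1020 × 3900) = 50.7 m.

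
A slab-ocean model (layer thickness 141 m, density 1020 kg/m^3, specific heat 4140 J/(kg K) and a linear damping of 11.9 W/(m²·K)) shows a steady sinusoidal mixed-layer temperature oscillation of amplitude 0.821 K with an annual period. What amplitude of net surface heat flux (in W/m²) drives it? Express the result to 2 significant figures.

98

Areal heat capacity C = ρ c_p D = 1020 × 4140 × 141 = 5.95×10^8 J/(m²·K).
ω = 2π / 3.15×10^7 s = 1.99×10^-7 s⁻¹.
√((Cω)² + λ²) = √((119)² + 11.9²) = 119 W/(m²·K).
F₀ = A × √((Cω)²+λ²) = 0.821 × 119 = 97.9 W/m².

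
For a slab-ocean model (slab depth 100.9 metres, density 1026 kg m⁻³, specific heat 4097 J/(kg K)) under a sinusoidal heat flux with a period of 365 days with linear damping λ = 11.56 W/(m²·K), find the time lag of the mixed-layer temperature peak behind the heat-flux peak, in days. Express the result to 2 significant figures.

Areal heat capacity C = ρ c_p D = 1026 × 4097 × 100.9 = 4.24×10^8 J/(m²·K).
ω = 2π / 3.15×10^7 s = 1.99×10^-7 s⁻¹.
Phase lag φ = arctan(Cω/λ) = arctan(84.5/11.56) = 1.43 rad.
Time lag = φ / ω = 1.43 / 1.99×10^-7 = 7.20×10^6 s = 83.4 days.

83 days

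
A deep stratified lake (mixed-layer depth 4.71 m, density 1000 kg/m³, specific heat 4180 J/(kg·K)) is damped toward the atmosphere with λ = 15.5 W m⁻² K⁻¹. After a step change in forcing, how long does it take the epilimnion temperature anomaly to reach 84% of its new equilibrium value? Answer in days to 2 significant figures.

Areal heat capacity C = ρ c_p D = 1000 × 4180 × 4.71 = 1.97×10^7 J/(m^2 K).
τ = C / λ = 1.97×10^7 / 15.5 = 1.27×10^6 s.
Fraction reached: 1 − e^(−t/τ) = 0.84 ⇒ t = −τ ln(1 − 0.84) = τ × 1.83.
t = 2.33×10^6 s = 26.9 days.

27 days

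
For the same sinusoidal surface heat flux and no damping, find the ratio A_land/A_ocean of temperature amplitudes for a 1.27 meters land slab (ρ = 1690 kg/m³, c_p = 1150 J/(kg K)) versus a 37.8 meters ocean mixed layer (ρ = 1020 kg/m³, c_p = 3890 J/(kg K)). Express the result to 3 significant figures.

60.8

C_ocean = 1020 × 3890 × 37.8 = 1.50×10^8 J/(m²·K).
C_land = 1690 × 1150 × 1.27 = 2.47×10^6 J/(m²·K).
Undamped amplitude ∝ 1/C, so A_land/A_ocean = C_ocean/C_land = 60.8.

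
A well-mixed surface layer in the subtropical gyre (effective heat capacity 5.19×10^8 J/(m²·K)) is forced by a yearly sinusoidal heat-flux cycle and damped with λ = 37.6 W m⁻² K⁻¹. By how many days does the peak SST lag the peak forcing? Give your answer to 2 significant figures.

Areal heat capacity C = 5.19×10^8 J/(m²·K) (given).
ω = 2π / 3.15×10^7 s = 1.99×10^-7 s⁻¹.
Phase lag φ = arctan(Cω/λ) = arctan(103/37.6) = 1.22 rad.
Time lag = φ / ω = 1.22 / 1.99×10^-7 = 6.13×10^6 s = 71.0 days.

71 days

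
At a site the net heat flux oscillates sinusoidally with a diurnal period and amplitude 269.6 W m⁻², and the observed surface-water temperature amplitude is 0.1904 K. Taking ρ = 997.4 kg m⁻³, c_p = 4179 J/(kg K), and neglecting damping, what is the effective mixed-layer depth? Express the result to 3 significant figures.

ω = 2π / 86400 s = 7.27×10^-5 s⁻¹.
Required C = F₀ / (A ω) = 269.6 / (0.1904 × 7.27×10^-5) = 1.95×10^7 J/(m²·K).
D = C / (ρ c_p) = 1.95×10^7 / (997.4 × 4179) = 4.67 m.

4.67 m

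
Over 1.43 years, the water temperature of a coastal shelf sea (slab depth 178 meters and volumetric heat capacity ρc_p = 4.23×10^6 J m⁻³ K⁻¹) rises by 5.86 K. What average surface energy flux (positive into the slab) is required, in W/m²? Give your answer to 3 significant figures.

97.8

Areal heat capacity C = ρc_p × D = 4.23×10^6 × 178 = 7.53×10^8 J/(m²·K).
Required heat per unit area: Q = C ΔT = 7.53×10^8 × 5.86 = 4.41×10^9 J/m².
Flux F = Q / Δt = 4.41×10^9 / 4.51×10^7 s = 97.8 W/m².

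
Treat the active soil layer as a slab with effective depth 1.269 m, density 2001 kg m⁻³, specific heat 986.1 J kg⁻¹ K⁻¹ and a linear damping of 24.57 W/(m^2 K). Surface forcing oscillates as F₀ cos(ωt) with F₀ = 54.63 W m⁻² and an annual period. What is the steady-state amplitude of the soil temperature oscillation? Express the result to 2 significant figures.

2.2 K

Areal heat capacity C = ρ c_p D = 2001 × 986.1 × 1.269 = 2.50×10^6 J/(m^2 K).
Angular frequency ω = 2π / T = 2π / 3.15×10^7 s = 1.99×10^-7 s⁻¹.
√((Cω)² + λ²) = √((0.499)² + 24.57²) = 24.6 W/(m²·K).
Amplitude A = F₀ / √((Cω)²+λ²) = 54.63 / 24.6 = 2.22 K.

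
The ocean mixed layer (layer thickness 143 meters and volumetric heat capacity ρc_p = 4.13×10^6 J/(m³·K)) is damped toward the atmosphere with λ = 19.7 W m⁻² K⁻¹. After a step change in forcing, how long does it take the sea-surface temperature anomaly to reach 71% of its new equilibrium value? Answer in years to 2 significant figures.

Areal heat capacity C = ρc_p × D = 4.13×10^6 × 143 = 5.91×10^8 J/(m^2 K).
τ = C / λ = 5.91×10^8 / 19.7 = 3.00×10^7 s.
Fraction reached: 1 − e^(−t/τ) = 0.71 ⇒ t = −τ ln(1 − 0.71) = τ × 1.24.
t = 3.71×10^7 s = 1.18 years.

1.2 years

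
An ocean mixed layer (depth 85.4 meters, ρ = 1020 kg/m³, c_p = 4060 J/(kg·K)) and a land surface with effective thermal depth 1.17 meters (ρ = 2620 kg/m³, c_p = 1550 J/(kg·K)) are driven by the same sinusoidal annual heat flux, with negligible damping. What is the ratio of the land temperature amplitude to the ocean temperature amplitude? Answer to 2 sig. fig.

C_ocean = 1020 × 4060 × 85.4 = 3.54×10^8 J/(m²·K).
C_land = 2620 × 1550 × 1.17 = 4.75×10^6 J/(m²·K).
Undamped amplitude ∝ 1/C, so A_land/A_ocean = C_ocean/C_land = 74.4.

74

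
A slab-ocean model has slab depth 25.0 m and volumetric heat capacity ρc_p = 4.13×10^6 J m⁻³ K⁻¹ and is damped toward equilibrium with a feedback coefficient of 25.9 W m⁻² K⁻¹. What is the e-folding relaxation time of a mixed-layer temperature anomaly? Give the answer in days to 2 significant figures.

Areal heat capacity C = ρc_p × D = 4.13×10^6 × 25.0 = 1.03×10^8 J/(m²·K).
Relaxation time τ = C / λ = 1.03×10^8 / 25.9 = 3.99×10^6 s.
In days: 3.99×10^6 s / (86400 s/day) = 46.1 days.

46 days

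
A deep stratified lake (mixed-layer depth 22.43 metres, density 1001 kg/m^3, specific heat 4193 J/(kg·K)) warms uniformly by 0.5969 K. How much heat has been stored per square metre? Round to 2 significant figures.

Areal heat capacity C = ρ c_p D = 1001 × 4193 × 22.43 = 9.41×10^7 J/(m²·K).
ΔQ = C ΔT = 9.41×10^7 × 0.5969 = 5.62×10^7 J/m².

5.6×10^7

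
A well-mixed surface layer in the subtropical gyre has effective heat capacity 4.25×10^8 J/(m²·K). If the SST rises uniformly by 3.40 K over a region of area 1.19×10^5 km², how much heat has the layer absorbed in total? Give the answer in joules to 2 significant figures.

1.7×10^20 J

Areal heat capacity C = 4.25×10^8 J/(m²·K) (given).
Heat per unit area: q = C ΔT = 4.25×10^8 × 3.40 = 1.44×10^9 J/m².
Total heat: Q = q × A = 1.44×10^9 × (1.19×10^5 × 10⁶ m²) = 1.72×10^20 J.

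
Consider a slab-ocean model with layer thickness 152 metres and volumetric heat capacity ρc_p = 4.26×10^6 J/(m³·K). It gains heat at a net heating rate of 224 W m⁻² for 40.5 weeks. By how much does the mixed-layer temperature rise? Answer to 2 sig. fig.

8.5 K

Areal heat capacity C = ρc_p × D = 4.26×10^6 × 152 = 6.48×10^8 J m⁻² K⁻¹.
Net heat input Q = F Δt = 224 × (40.5 weeks × 6.048×10^5 s/week) = 5.49×10^9 J/m².
ΔT = Q / C = 5.49×10^9 / 6.48×10^8 = 8.47 K.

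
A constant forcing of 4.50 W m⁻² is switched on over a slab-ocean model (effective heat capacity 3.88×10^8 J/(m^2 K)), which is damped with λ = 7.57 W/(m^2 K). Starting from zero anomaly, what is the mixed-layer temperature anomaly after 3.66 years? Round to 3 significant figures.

0.532 K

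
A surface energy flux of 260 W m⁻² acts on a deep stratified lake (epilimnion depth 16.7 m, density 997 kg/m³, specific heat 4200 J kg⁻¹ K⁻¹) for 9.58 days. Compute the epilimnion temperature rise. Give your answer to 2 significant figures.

Areal heat capacity C = ρ c_p D = 997 × 4200 × 16.7 = 6.99×10^7 J m⁻² K⁻¹.
Net heat input Q = F Δt = 260 × (9.58 days × 86400 s/day) = 2.15×10^8 J/m².
ΔT = Q / C = 2.15×10^8 / 6.99×10^7 = 3.08 K.

3.1 K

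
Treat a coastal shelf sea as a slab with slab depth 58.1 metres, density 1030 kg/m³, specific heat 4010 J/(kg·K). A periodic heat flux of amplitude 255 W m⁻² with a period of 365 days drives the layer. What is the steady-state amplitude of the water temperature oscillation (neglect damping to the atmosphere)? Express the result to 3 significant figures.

5.33 K

Areal heat capacity C = ρ c_p D = 1030 × 4010 × 58.1 = 2.40×10^8 J m⁻² K⁻¹.
Angular frequency ω = 2π / T = 2π / 3.15×10^7 s = 1.99×10^-7 s⁻¹.
Cω = 2.40×10^8 × 1.99×10^-7 = 47.8 W/(m²·K).
Amplitude A = F₀ / (Cω) = 255 / 47.8 = 5.33 K.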